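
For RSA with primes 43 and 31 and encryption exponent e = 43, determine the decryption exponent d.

Step 1: n = 43 * 31 = 1333.
Step 2: phi(n) = 42 * 30 = 1260.
Step 3: Find d such that 43 * d = 1 (mod 1260).
Step 4: d = 43^(-1) mod 1260 = 967.
Verification: 43 * 967 = 41581 = 33 * 1260 + 1.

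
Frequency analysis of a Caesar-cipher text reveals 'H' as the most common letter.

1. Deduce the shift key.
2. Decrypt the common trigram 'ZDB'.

Step 1: In English, 'E' is the most frequent letter (12.7%).
Step 2: The most frequent ciphertext letter is 'H' (position 7).
Step 3: Shift = (7 - 4) mod 26 = 3.
Step 4: Decrypt 'ZDB' by shifting back 3:
  Z -> W
  D -> A
  B -> Y
Step 5: 'ZDB' decrypts to 'WAY'.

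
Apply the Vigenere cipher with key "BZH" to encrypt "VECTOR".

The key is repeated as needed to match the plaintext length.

Step 1: Repeat key to match plaintext length:
  Plaintext: VECTOR
  Key:       BZHBZH
Step 2: Encrypt each letter:
  V(21) + B(1) = (21+1) mod 26 = 22 = W
  E(4) + Z(25) = (4+25) mod 26 = 3 = D
  C(2) + H(7) = (2+7) mod 26 = 9 = J
  T(19) + B(1) = (19+1) mod 26 = 20 = U
  O(14) + Z(25) = (14+25) mod 26 = 13 = N
  R(17) + H(7) = (17+7) mod 26 = 24 = Y
Ciphertext: WDJUNY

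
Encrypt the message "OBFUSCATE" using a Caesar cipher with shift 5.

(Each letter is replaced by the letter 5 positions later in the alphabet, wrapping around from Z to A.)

Step 1: For each letter, shift forward by 5 positions (mod 26).
  O (position 14) -> position (14+5) mod 26 = 19 -> T
  B (position 1) -> position (1+5) mod 26 = 6 -> G
  F (position 5) -> position (5+5) mod 26 = 10 -> K
  U (position 20) -> position (20+5) mod 26 = 25 -> Z
  S (position 18) -> position (18+5) mod 26 = 23 -> X
  C (position 2) -> position (2+5) mod 26 = 7 -> H
  A (position 0) -> position (0+5) mod 26 = 5 -> F
  T (position 19) -> position (19+5) mod 26 = 24 -> Y
  E (position 4) -> position (4+5) mod 26 = 9 -> J
Result: TGKZXHFYJ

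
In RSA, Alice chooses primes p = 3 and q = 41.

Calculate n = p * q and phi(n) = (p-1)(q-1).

Step 1: n = p * q = 3 * 41 = 123.
Step 2: phi(n) = (p-1)(q-1) = 2 * 40 = 80.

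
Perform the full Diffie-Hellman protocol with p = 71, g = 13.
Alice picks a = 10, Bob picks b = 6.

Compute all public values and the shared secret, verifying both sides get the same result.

Step 1: A = g^a mod p = 13^10 mod 71 = 20.
Step 2: B = g^b mod p = 13^6 mod 71 = 16.
Step 3: Alice computes s = B^a mod p = 16^10 mod 71 = 32.
Step 4: Bob computes s = A^b mod p = 20^6 mod 71 = 32.
Both sides agree: shared secret = 32.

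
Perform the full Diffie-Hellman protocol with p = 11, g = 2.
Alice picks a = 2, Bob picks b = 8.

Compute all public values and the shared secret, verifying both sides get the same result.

Step 1: A = g^a mod p = 2^2 mod 11 = 4.
Step 2: B = g^b mod p = 2^8 mod 11 = 3.
Step 3: Alice computes s = B^a mod p = 3^2 mod 11 = 9.
Step 4: Bob computes s = A^b mod p = 4^8 mod 11 = 9.
Both sides agree: shared secret = 9.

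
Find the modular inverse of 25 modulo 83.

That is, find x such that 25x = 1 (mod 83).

Step 1: We need x such that 25 * x = 1 (mod 83).
Step 2: Using the extended Euclidean algorithm or trial:
  25 * 10 = 250 = 3 * 83 + 1.
Step 3: Since 250 mod 83 = 1, the inverse is x = 10.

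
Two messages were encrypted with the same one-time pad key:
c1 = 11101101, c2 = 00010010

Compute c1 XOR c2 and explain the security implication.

Step 1: c1 XOR c2 = (m1 XOR k) XOR (m2 XOR k).
Step 2: By XOR associativity/commutativity: = m1 XOR m2 XOR k XOR k = m1 XOR m2.
Step 3: 11101101 XOR 00010010 = 11111111 = 255.
Step 4: The key cancels out! An attacker learns m1 XOR m2 = 255, revealing the relationship between plaintexts.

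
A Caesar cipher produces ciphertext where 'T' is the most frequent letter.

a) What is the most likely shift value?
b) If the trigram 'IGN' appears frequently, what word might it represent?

Step 1: In English, 'E' is the most frequent letter (12.7%).
Step 2: The most frequent ciphertext letter is 'T' (position 19).
Step 3: Shift = (19 - 4) mod 26 = 15.
Step 4: Decrypt 'IGN' by shifting back 15:
  I -> T
  G -> R
  N -> Y
Step 5: 'IGN' decrypts to 'TRY'.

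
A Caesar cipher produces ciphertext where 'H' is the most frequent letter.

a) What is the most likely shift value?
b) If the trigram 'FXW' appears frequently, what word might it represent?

Step 1: In English, 'E' is the most frequent letter (12.7%).
Step 2: The most frequent ciphertext letter is 'H' (position 7).
Step 3: Shift = (7 - 4) mod 26 = 3.
Step 4: Decrypt 'FXW' by shifting back 3:
  F -> C
  X -> U
  W -> T
Step 5: 'FXW' decrypts to 'CUT'.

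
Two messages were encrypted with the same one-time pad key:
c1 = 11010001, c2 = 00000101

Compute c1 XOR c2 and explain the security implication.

Step 1: c1 XOR c2 = (m1 XOR k) XOR (m2 XOR k).
Step 2: By XOR associativity/commutativity: = m1 XOR m2 XOR k XOR k = m1 XOR m2.
Step 3: 11010001 XOR 00000101 = 11010100 = 212.
Step 4: The key cancels out! An attacker learns m1 XOR m2 = 212, revealing the relationship between plaintexts.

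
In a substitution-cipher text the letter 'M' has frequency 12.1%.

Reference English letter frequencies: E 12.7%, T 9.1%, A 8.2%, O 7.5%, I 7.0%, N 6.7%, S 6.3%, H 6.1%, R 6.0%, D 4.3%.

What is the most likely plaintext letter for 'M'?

Step 1: The observed frequency is 12.1%.
Step 2: Compare with English frequencies:
  E: 12.7% (difference: 0.6%) <-- closest
  T: 9.1% (difference: 3.0%)
  A: 8.2% (difference: 3.9%)
  O: 7.5% (difference: 4.6%)
  I: 7.0% (difference: 5.1%)
  N: 6.7% (difference: 5.4%)
  S: 6.3% (difference: 5.8%)
  H: 6.1% (difference: 6.0%)
  R: 6.0% (difference: 6.1%)
  D: 4.3% (difference: 7.8%)
Step 3: 'M' most likely represents 'E' (frequency 12.7%).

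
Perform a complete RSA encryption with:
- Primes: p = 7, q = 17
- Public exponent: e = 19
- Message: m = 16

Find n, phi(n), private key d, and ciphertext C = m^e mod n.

Step 1: n = 7 * 17 = 119.
Step 2: phi(n) = (7-1)(17-1) = 6 * 16 = 96.
Step 3: Find d = 19^(-1) mod 96 = 91.
  Verify: 19 * 91 = 1729 = 1 (mod 96).
Step 4: C = 16^19 mod 119 = 16.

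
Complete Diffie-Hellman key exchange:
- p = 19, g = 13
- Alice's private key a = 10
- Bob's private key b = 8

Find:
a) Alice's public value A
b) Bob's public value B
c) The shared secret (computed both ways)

Step 1: A = g^a mod p = 13^10 mod 19 = 6.
Step 2: B = g^b mod p = 13^8 mod 19 = 16.
Step 3: Alice computes s = B^a mod p = 16^10 mod 19 = 16.
Step 4: Bob computes s = A^b mod p = 6^8 mod 19 = 16.
Both sides agree: shared secret = 16.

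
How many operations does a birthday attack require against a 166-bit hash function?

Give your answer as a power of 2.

Step 1: The birthday paradox gives collision probability ~50% after sqrt(2^n) = 2^(n/2) hashes.
Step 2: For 166-bit output: 2^(166/2) = 2^83.
Step 3: Approximately 2^83 hash computations needed.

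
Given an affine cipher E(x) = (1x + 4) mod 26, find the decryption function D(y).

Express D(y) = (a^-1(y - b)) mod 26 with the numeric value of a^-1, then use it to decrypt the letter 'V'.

Step 1: Find a^-1, the modular inverse of 1 mod 26.
Step 2: We need 1 * a^-1 = 1 (mod 26).
Step 3: 1 * 1 = 1 = 0 * 26 + 1, so a^-1 = 1.
Step 4: D(y) = 1(y - 4) mod 26.
Step 5: Apply to 'V' (y = 21): D(21) = 1 * (21 - 4) mod 26 = 1 * 17 mod 26 = 17 -> 'R'.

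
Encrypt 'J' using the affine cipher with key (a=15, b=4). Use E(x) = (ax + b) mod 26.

Step 1: Convert 'J' to number: x = 9.
Step 2: E(9) = (15 * 9 + 4) mod 26 = 139 mod 26 = 9.
Step 3: Convert 9 back to letter: J.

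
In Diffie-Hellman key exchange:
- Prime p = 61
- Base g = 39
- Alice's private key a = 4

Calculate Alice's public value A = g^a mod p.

Step 1: A = g^a mod p = 39^4 mod 61.
  39^1 mod 61 = 39
  39^2 mod 61 = (39 * 39) mod 61 = 57
  39^3 mod 61 = (57 * 39) mod 61 = 27
  39^4 mod 61 = (27 * 39) mod 61 = 16
Result: A = 16.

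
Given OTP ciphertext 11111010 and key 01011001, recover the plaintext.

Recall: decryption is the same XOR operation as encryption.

Step 1: XOR ciphertext with key:
  Ciphertext: 11111010
  Key:        01011001
  XOR:        10100011
Step 2: Plaintext = 10100011 = 163 in decimal.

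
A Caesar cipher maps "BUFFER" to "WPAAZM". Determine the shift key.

Step 1: Compare first letters: B (position 1) -> W (position 22).
Step 2: Shift = (22 - 1) mod 26 = 21.
The shift value is 21.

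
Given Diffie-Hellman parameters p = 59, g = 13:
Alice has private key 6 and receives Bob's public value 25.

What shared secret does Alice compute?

Step 1: s = B^a mod p = 25^6 mod 59.
  25^1 mod 59 = 25
  25^2 mod 59 = (25 * 25) mod 59 = 35
  25^3 mod 59 = (35 * 25) mod 59 = 49
  25^4 mod 59 = (49 * 25) mod 59 = 45
  25^5 mod 59 = (45 * 25) mod 59 = 4
  25^6 mod 59 = (4 * 25) mod 59 = 41
Result: shared secret = 41.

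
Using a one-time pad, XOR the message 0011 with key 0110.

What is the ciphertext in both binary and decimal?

Step 1: Write out the XOR operation bit by bit:
  Message: 0011
  Key:     0110
  XOR:     0101
Step 2: Convert to decimal: 0101 = 5.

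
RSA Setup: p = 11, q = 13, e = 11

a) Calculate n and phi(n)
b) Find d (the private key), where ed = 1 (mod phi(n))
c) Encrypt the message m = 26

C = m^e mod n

Step 1: n = 11 * 13 = 143.
Step 2: phi(n) = (11-1)(13-1) = 10 * 12 = 120.
Step 3: Find d = 11^(-1) mod 120 = 11.
  Verify: 11 * 11 = 121 = 1 (mod 120).
Step 4: C = 26^11 mod 143 = 26.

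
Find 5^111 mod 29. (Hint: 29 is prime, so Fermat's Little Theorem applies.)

Step 1: Since 29 is prime, by Fermat's Little Theorem: 5^28 = 1 (mod 29).
Step 2: Reduce exponent: 111 mod 28 = 27.
Step 3: So 5^111 = 5^27 (mod 29).
Step 4: 5^27 mod 29 = 6.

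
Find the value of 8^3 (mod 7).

Step 1: Compute 8^3 mod 7 step by step, reducing modulo 7 at each step.
  8^1 mod 7 = 1
  8^2 mod 7 = (1 * 8) mod 7 = 1
  8^3 mod 7 = (1 * 8) mod 7 = 1
Step 2: Result = 1.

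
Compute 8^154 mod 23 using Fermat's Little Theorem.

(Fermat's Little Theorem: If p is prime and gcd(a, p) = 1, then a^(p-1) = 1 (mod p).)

Step 1: Since 23 is prime, by Fermat's Little Theorem: 8^22 = 1 (mod 23).
Step 2: Reduce exponent: 154 mod 22 = 0.
Step 3: So 8^154 = 8^0 (mod 23).
Step 4: 8^0 mod 23 = 1.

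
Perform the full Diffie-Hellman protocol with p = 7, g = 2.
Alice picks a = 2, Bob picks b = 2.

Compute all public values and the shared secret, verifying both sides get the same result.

Step 1: A = g^a mod p = 2^2 mod 7 = 4.
Step 2: B = g^b mod p = 2^2 mod 7 = 4.
Step 3: Alice computes s = B^a mod p = 4^2 mod 7 = 2.
Step 4: Bob computes s = A^b mod p = 4^2 mod 7 = 2.
Both sides agree: shared secret = 2.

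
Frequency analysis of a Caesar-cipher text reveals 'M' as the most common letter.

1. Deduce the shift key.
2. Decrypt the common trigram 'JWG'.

Step 1: In English, 'E' is the most frequent letter (12.7%).
Step 2: The most frequent ciphertext letter is 'M' (position 12).
Step 3: Shift = (12 - 4) mod 26 = 8.
Step 4: Decrypt 'JWG' by shifting back 8:
  J -> B
  W -> O
  G -> Y
Step 5: 'JWG' decrypts to 'BOY'.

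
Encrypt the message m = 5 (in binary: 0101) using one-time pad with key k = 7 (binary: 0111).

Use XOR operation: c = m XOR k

Step 1: Write out the XOR operation bit by bit:
  Message: 0101
  Key:     0111
  XOR:     0010
Step 2: Convert to decimal: 0010 = 2.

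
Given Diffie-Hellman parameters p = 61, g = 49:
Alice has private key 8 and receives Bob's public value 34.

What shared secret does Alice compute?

Step 1: s = B^a mod p = 34^8 mod 61.
  34^1 mod 61 = 34
  34^2 mod 61 = (34 * 34) mod 61 = 58
  34^3 mod 61 = (58 * 34) mod 61 = 20
  34^4 mod 61 = (20 * 34) mod 61 = 9
  34^5 mod 61 = (9 * 34) mod 61 = 1
  34^6 mod 61 = (1 * 34) mod 61 = 34
  34^7 mod 61 = (34 * 34) mod 61 = 58
  34^8 mod 61 = (58 * 34) mod 61 = 20
Result: shared secret = 20.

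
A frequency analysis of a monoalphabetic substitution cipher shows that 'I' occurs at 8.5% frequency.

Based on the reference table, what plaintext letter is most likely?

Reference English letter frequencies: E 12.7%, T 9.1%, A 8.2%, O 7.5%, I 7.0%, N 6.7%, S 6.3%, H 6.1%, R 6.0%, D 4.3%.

Step 1: The observed frequency is 8.5%.
Step 2: Compare with English frequencies:
  E: 12.7% (difference: 4.2%)
  T: 9.1% (difference: 0.6%)
  A: 8.2% (difference: 0.3%) <-- closest
  O: 7.5% (difference: 1.0%)
  I: 7.0% (difference: 1.5%)
  N: 6.7% (difference: 1.8%)
  S: 6.3% (difference: 2.2%)
  H: 6.1% (difference: 2.4%)
  R: 6.0% (difference: 2.5%)
  D: 4.3% (difference: 4.2%)
Step 3: 'I' most likely represents 'A' (frequency 8.2%).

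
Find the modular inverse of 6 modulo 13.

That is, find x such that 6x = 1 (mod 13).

Step 1: We need x such that 6 * x = 1 (mod 13).
Step 2: Using the extended Euclidean algorithm or trial:
  6 * 11 = 66 = 5 * 13 + 1.
Step 3: Since 66 mod 13 = 1, the inverse is x = 11.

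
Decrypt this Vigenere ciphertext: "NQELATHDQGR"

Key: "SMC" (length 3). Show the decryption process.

Step 1: Key 'SMC' has length 3. Extended key: SMCSMCSMCSM
Step 2: Decrypt each position:
  N(13) - S(18) = 21 = V
  Q(16) - M(12) = 4 = E
  E(4) - C(2) = 2 = C
  L(11) - S(18) = 19 = T
  A(0) - M(12) = 14 = O
  T(19) - C(2) = 17 = R
  H(7) - S(18) = 15 = P
  D(3) - M(12) = 17 = R
  Q(16) - C(2) = 14 = O
  G(6) - S(18) = 14 = O
  R(17) - M(12) = 5 = F
Plaintext: VECTORPROOF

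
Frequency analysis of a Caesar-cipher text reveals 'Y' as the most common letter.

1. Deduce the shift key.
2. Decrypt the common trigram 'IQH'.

Step 1: In English, 'E' is the most frequent letter (12.7%).
Step 2: The most frequent ciphertext letter is 'Y' (position 24).
Step 3: Shift = (24 - 4) mod 26 = 20.
Step 4: Decrypt 'IQH' by shifting back 20:
  I -> O
  Q -> W
  H -> N
Step 5: 'IQH' decrypts to 'OWN'.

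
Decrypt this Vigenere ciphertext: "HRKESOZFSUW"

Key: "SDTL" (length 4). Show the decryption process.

Step 1: Key 'SDTL' has length 4. Extended key: SDTLSDTLSDT
Step 2: Decrypt each position:
  H(7) - S(18) = 15 = P
  R(17) - D(3) = 14 = O
  K(10) - T(19) = 17 = R
  E(4) - L(11) = 19 = T
  S(18) - S(18) = 0 = A
  O(14) - D(3) = 11 = L
  Z(25) - T(19) = 6 = G
  F(5) - L(11) = 20 = U
  S(18) - S(18) = 0 = A
  U(20) - D(3) = 17 = R
  W(22) - T(19) = 3 = D
Plaintext: PORTALGUARD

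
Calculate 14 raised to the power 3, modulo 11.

Step 1: Compute 14^3 mod 11 step by step, reducing modulo 11 at each step.
  14^1 mod 11 = 3
  14^2 mod 11 = (3 * 14) mod 11 = 9
  14^3 mod 11 = (9 * 14) mod 11 = 5
Step 2: Result = 5.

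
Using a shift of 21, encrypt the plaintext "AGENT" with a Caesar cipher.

Step 1: For each letter, shift forward by 21 positions (mod 26).
  A (position 0) -> position (0+21) mod 26 = 21 -> V
  G (position 6) -> position (6+21) mod 26 = 1 -> B
  E (position 4) -> position (4+21) mod 26 = 25 -> Z
  N (position 13) -> position (13+21) mod 26 = 8 -> I
  T (position 19) -> position (19+21) mod 26 = 14 -> O
Result: VBZIO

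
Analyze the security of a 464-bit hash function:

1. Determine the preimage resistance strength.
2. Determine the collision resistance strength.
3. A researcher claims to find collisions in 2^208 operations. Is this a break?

Step 1: Preimage resistance requires brute-force of 2^464 operations.
Step 2: Collision resistance (birthday bound) = 2^(464/2) = 2^232.
Step 3: The claimed attack costs 2^208 operations.
Step 4: Since 2^208 < 2^232, the claimed attack beats the generic birthday bound, so collision resistance is broken.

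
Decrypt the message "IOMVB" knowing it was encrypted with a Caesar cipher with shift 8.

Step 1: Reverse the shift by subtracting 8 from each letter position.
  I (position 8) -> position (8-8) mod 26 = 0 -> A
  O (position 14) -> position (14-8) mod 26 = 6 -> G
  M (position 12) -> position (12-8) mod 26 = 4 -> E
  V (position 21) -> position (21-8) mod 26 = 13 -> N
  B (position 1) -> position (1-8) mod 26 = 19 -> T
Decrypted message: AGENT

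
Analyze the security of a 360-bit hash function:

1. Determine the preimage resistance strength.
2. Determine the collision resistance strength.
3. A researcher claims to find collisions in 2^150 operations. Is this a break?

Step 1: Preimage resistance requires brute-force of 2^360 operations.
Step 2: Collision resistance (birthday bound) = 2^(360/2) = 2^180.
Step 3: The claimed attack costs 2^150 operations.
Step 4: Since 2^150 < 2^180, the claimed attack beats the generic birthday bound, so collision resistance is broken.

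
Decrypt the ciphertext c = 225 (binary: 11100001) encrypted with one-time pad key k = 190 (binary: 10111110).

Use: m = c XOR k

Step 1: XOR ciphertext with key:
  Ciphertext: 11100001
  Key:        10111110
  XOR:        01011111
Step 2: Plaintext = 01011111 = 95 in decimal.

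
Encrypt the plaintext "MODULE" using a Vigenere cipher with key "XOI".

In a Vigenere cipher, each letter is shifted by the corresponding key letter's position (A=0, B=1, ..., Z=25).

Step 1: Repeat key to match plaintext length:
  Plaintext: MODULE
  Key:       XOIXOI
Step 2: Encrypt each letter:
  M(12) + X(23) = (12+23) mod 26 = 9 = J
  O(14) + O(14) = (14+14) mod 26 = 2 = C
  D(3) + I(8) = (3+8) mod 26 = 11 = L
  U(20) + X(23) = (20+23) mod 26 = 17 = R
  L(11) + O(14) = (11+14) mod 26 = 25 = Z
  E(4) + I(8) = (4+8) mod 26 = 12 = M
Ciphertext: JCLRZM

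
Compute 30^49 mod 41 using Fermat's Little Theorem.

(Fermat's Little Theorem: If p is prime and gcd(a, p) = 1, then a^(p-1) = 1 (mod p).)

Step 1: Since 41 is prime, by Fermat's Little Theorem: 30^40 = 1 (mod 41).
Step 2: Reduce exponent: 49 mod 40 = 9.
Step 3: So 30^49 = 30^9 (mod 41).
Step 4: 30^9 mod 41 = 29.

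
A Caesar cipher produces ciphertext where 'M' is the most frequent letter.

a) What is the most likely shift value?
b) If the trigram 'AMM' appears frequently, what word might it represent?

Step 1: In English, 'E' is the most frequent letter (12.7%).
Step 2: The most frequent ciphertext letter is 'M' (position 12).
Step 3: Shift = (12 - 4) mod 26 = 8.
Step 4: Decrypt 'AMM' by shifting back 8:
  A -> S
  M -> E
  M -> E
Step 5: 'AMM' decrypts to 'SEE'.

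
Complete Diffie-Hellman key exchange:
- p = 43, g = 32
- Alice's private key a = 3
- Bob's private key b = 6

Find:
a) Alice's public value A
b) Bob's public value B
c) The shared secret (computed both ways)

Step 1: A = g^a mod p = 32^3 mod 43 = 2.
Step 2: B = g^b mod p = 32^6 mod 43 = 4.
Step 3: Alice computes s = B^a mod p = 4^3 mod 43 = 21.
Step 4: Bob computes s = A^b mod p = 2^6 mod 43 = 21.
Both sides agree: shared secret = 21.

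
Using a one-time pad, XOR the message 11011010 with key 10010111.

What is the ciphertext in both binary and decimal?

Step 1: Write out the XOR operation bit by bit:
  Message: 11011010
  Key:     10010111
  XOR:     01001101
Step 2: Convert to decimal: 01001101 = 77.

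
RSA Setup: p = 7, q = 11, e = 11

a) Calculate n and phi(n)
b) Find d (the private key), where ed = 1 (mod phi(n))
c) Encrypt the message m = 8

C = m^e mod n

Step 1: n = 7 * 11 = 77.
Step 2: phi(n) = (7-1)(11-1) = 6 * 10 = 60.
Step 3: Find d = 11^(-1) mod 60 = 11.
  Verify: 11 * 11 = 121 = 1 (mod 60).
Step 4: C = 8^11 mod 77 = 8.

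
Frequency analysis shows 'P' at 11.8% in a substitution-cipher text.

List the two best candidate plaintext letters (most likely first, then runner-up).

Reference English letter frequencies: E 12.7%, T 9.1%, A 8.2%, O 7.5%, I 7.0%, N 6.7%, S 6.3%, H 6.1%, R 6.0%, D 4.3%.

Step 1: Observed frequency of 'P' is 11.8%.
Step 2: Compute distances to each reference frequency and sort:
  E (12.7%): difference = 0.9% <-- BEST
  T (9.1%): difference = 2.7% <-- RUNNER-UP
  A (8.2%): difference = 3.6%
  O (7.5%): difference = 4.3%
  I (7.0%): difference = 4.8%
Step 3: Most likely is 'E' (12.7%, diff 0.9%); second most likely is 'T' (9.1%, diff 2.7%).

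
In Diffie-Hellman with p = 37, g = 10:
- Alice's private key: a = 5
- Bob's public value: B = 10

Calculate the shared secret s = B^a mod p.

Step 1: s = B^a mod p = 10^5 mod 37.
  10^1 mod 37 = 10
  10^2 mod 37 = (10 * 10) mod 37 = 26
  10^3 mod 37 = (26 * 10) mod 37 = 1
  10^4 mod 37 = (1 * 10) mod 37 = 10
  10^5 mod 37 = (10 * 10) mod 37 = 26
Result: shared secret = 26.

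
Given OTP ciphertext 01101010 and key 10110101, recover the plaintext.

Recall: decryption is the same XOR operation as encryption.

Step 1: XOR ciphertext with key:
  Ciphertext: 01101010
  Key:        10110101
  XOR:        11011111
Step 2: Plaintext = 11011111 = 223 in decimal.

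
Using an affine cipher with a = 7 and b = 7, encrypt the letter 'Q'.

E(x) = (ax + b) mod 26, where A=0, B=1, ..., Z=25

Step 1: Convert 'Q' to number: x = 16.
Step 2: E(16) = (7 * 16 + 7) mod 26 = 119 mod 26 = 15.
Step 3: Convert 15 back to letter: P.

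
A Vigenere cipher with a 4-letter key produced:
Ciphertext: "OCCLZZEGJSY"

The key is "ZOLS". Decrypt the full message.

Step 1: Key 'ZOLS' has length 4. Extended key: ZOLSZOLSZOL
Step 2: Decrypt each position:
  O(14) - Z(25) = 15 = P
  C(2) - O(14) = 14 = O
  C(2) - L(11) = 17 = R
  L(11) - S(18) = 19 = T
  Z(25) - Z(25) = 0 = A
  Z(25) - O(14) = 11 = L
  E(4) - L(11) = 19 = T
  G(6) - S(18) = 14 = O
  J(9) - Z(25) = 10 = K
  S(18) - O(14) = 4 = E
  Y(24) - L(11) = 13 = N
Plaintext: PORTALTOKEN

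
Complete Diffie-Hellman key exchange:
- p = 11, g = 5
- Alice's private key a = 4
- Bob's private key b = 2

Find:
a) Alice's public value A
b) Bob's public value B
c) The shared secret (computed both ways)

Step 1: A = g^a mod p = 5^4 mod 11 = 9.
Step 2: B = g^b mod p = 5^2 mod 11 = 3.
Step 3: Alice computes s = B^a mod p = 3^4 mod 11 = 4.
Step 4: Bob computes s = A^b mod p = 9^2 mod 11 = 4.
Both sides agree: shared secret = 4.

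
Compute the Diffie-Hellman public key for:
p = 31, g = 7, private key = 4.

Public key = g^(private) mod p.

Step 1: A = g^a mod p = 7^4 mod 31.
  7^1 mod 31 = 7
  7^2 mod 31 = (7 * 7) mod 31 = 18
  7^3 mod 31 = (18 * 7) mod 31 = 2
  7^4 mod 31 = (2 * 7) mod 31 = 14
Result: A = 14.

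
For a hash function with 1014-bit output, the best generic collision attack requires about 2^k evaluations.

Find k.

Step 1: The hash has a 1014-bit output.
Step 2: Collision resistance means it should be infeasible to find any x != y with h(x) = h(y).
By the birthday bound, a generic collision search succeeds after about sqrt(2^1014) = 2^(1014/2) = 2^507 evaluations.
Step 3: Security level = 507 bits.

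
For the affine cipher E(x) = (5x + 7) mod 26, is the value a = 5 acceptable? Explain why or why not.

Step 1: Compute gcd(5, 26).
Step 2: gcd(5, 26) = 1.
Since gcd = 1, 5 is coprime with 26, so it is a valid key.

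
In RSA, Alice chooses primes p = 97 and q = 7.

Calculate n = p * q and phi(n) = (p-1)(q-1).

Step 1: n = p * q = 97 * 7 = 679.
Step 2: phi(n) = (p-1)(q-1) = 96 * 6 = 576.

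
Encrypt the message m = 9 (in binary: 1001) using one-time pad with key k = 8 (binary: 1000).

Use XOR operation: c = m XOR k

Step 1: Write out the XOR operation bit by bit:
  Message: 1001
  Key:     1000
  XOR:     0001
Step 2: Convert to decimal: 0001 = 1.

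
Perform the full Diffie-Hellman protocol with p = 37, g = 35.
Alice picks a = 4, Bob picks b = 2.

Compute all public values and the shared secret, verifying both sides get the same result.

Step 1: A = g^a mod p = 35^4 mod 37 = 16.
Step 2: B = g^b mod p = 35^2 mod 37 = 4.
Step 3: Alice computes s = B^a mod p = 4^4 mod 37 = 34.
Step 4: Bob computes s = A^b mod p = 16^2 mod 37 = 34.
Both sides agree: shared secret = 34.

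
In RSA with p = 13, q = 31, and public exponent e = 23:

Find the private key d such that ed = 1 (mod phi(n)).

Step 1: n = 13 * 31 = 403.
Step 2: phi(n) = 12 * 30 = 360.
Step 3: Find d such that 23 * d = 1 (mod 360).
Step 4: d = 23^(-1) mod 360 = 47.
Verification: 23 * 47 = 1081 = 3 * 360 + 1.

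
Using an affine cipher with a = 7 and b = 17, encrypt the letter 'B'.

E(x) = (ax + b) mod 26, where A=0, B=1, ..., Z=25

Step 1: Convert 'B' to number: x = 1.
Step 2: E(1) = (7 * 1 + 17) mod 26 = 24 mod 26 = 24.
Step 3: Convert 24 back to letter: Y.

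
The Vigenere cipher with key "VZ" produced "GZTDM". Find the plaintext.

Step 1: Extend key: VZVZV
Step 2: Decrypt each letter (c - k) mod 26:
  G(6) - V(21) = (6-21) mod 26 = 11 = L
  Z(25) - Z(25) = (25-25) mod 26 = 0 = A
  T(19) - V(21) = (19-21) mod 26 = 24 = Y
  D(3) - Z(25) = (3-25) mod 26 = 4 = E
  M(12) - V(21) = (12-21) mod 26 = 17 = R
Plaintext: LAYER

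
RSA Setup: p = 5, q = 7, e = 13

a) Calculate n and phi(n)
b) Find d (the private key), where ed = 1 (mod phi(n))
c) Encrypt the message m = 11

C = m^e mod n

Step 1: n = 5 * 7 = 35.
Step 2: phi(n) = (5-1)(7-1) = 4 * 6 = 24.
Step 3: Find d = 13^(-1) mod 24 = 13.
  Verify: 13 * 13 = 169 = 1 (mod 24).
Step 4: C = 11^13 mod 35 = 11.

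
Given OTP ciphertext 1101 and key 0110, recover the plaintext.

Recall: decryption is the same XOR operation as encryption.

Step 1: XOR ciphertext with key:
  Ciphertext: 1101
  Key:        0110
  XOR:        1011
Step 2: Plaintext = 1011 = 11 in decimal.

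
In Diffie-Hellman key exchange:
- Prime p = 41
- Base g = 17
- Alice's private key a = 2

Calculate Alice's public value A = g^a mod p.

Step 1: A = g^a mod p = 17^2 mod 41.
  17^1 mod 41 = 17
  17^2 mod 41 = (17 * 17) mod 41 = 2
Result: A = 2.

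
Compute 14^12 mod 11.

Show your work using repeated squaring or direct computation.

Step 1: Compute 14^12 mod 11 step by step, reducing modulo 11 at each step.
  14^1 mod 11 = 3
  14^2 mod 11 = (3 * 14) mod 11 = 9
  14^3 mod 11 = (9 * 14) mod 11 = 5
  14^4 mod 11 = (5 * 14) mod 11 = 4
  14^5 mod 11 = (4 * 14) mod 11 = 1
  14^6 mod 11 = (1 * 14) mod 11 = 3
  14^7 mod 11 = (3 * 14) mod 11 = 9
  14^8 mod 11 = (9 * 14) mod 11 = 5
  14^9 mod 11 = (5 * 14) mod 11 = 4
  14^10 mod 11 = (4 * 14) mod 11 = 1
  14^11 mod 11 = (1 * 14) mod 11 = 3
  14^12 mod 11 = (3 * 14) mod 11 = 9
Step 2: Result = 9.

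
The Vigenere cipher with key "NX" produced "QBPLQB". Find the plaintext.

Step 1: Extend key: NXNXNX
Step 2: Decrypt each letter (c - k) mod 26:
  Q(16) - N(13) = (16-13) mod 26 = 3 = D
  B(1) - X(23) = (1-23) mod 26 = 4 = E
  P(15) - N(13) = (15-13) mod 26 = 2 = C
  L(11) - X(23) = (11-23) mod 26 = 14 = O
  Q(16) - N(13) = (16-13) mod 26 = 3 = D
  B(1) - X(23) = (1-23) mod 26 = 4 = E
Plaintext: DECODE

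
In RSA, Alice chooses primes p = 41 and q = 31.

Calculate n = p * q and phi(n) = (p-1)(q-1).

Step 1: n = p * q = 41 * 31 = 1271.
Step 2: phi(n) = (p-1)(q-1) = 40 * 30 = 1200.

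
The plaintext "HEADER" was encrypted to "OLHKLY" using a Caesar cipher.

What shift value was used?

Step 1: Compare first letters: H (position 7) -> O (position 14).
Step 2: Shift = (14 - 7) mod 26 = 7.
The shift value is 7.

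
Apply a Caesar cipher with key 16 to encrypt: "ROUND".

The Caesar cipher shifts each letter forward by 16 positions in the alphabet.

Step 1: For each letter, shift forward by 16 positions (mod 26).
  R (position 17) -> position (17+16) mod 26 = 7 -> H
  O (position 14) -> position (14+16) mod 26 = 4 -> E
  U (position 20) -> position (20+16) mod 26 = 10 -> K
  N (position 13) -> position (13+16) mod 26 = 3 -> D
  D (position 3) -> position (3+16) mod 26 = 19 -> T
Result: HEKDT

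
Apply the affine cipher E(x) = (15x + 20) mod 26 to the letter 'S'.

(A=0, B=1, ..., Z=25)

Step 1: Convert 'S' to number: x = 18.
Step 2: E(18) = (15 * 18 + 20) mod 26 = 290 mod 26 = 4.
Step 3: Convert 4 back to letter: E.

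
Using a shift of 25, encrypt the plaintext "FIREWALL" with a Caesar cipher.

Step 1: For each letter, shift forward by 25 positions (mod 26).
  F (position 5) -> position (5+25) mod 26 = 4 -> E
  I (position 8) -> position (8+25) mod 26 = 7 -> H
  R (position 17) -> position (17+25) mod 26 = 16 -> Q
  E (position 4) -> position (4+25) mod 26 = 3 -> D
  W (position 22) -> position (22+25) mod 26 = 21 -> V
  A (position 0) -> position (0+25) mod 26 = 25 -> Z
  L (position 11) -> position (11+25) mod 26 = 10 -> K
  L (position 11) -> position (11+25) mod 26 = 10 -> K
Result: EHQDVZKK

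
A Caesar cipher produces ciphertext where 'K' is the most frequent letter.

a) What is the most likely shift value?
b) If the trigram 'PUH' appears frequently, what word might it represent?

Step 1: In English, 'E' is the most frequent letter (12.7%).
Step 2: The most frequent ciphertext letter is 'K' (position 10).
Step 3: Shift = (10 - 4) mod 26 = 6.
Step 4: Decrypt 'PUH' by shifting back 6:
  P -> J
  U -> O
  H -> B
Step 5: 'PUH' decrypts to 'JOB'.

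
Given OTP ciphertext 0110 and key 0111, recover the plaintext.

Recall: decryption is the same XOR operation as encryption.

Step 1: XOR ciphertext with key:
  Ciphertext: 0110
  Key:        0111
  XOR:        0001
Step 2: Plaintext = 0001 = 1 in decimal.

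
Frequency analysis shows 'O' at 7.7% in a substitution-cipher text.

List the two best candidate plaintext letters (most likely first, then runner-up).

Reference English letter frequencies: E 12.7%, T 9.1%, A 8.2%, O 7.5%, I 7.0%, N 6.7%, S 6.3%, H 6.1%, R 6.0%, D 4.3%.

Step 1: Observed frequency of 'O' is 7.7%.
Step 2: Compute distances to each reference frequency and sort:
  O (7.5%): difference = 0.2% <-- BEST
  A (8.2%): difference = 0.5% <-- RUNNER-UP
  I (7.0%): difference = 0.7%
  N (6.7%): difference = 1.0%
  T (9.1%): difference = 1.4%
Step 3: Most likely is 'O' (7.5%, diff 0.2%); second most likely is 'A' (8.2%, diff 0.5%).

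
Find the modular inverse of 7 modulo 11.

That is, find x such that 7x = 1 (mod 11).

Step 1: We need x such that 7 * x = 1 (mod 11).
Step 2: Using the extended Euclidean algorithm or trial:
  7 * 8 = 56 = 5 * 11 + 1.
Step 3: Since 56 mod 11 = 1, the inverse is x = 8.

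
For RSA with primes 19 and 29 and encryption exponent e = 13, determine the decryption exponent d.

Step 1: n = 19 * 29 = 551.
Step 2: phi(n) = 18 * 28 = 504.
Step 3: Find d such that 13 * d = 1 (mod 504).
Step 4: d = 13^(-1) mod 504 = 349.
Verification: 13 * 349 = 4537 = 9 * 504 + 1.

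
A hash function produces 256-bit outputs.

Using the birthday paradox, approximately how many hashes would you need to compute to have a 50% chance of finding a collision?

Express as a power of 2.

Step 1: The birthday paradox gives collision probability ~50% after sqrt(2^n) = 2^(n/2) hashes.
Step 2: For 256-bit output: 2^(256/2) = 2^128.
Step 3: Approximately 2^128 hash computations needed.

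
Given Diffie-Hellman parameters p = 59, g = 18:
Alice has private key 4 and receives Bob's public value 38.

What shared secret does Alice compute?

Step 1: s = B^a mod p = 38^4 mod 59.
  38^1 mod 59 = 38
  38^2 mod 59 = (38 * 38) mod 59 = 28
  38^3 mod 59 = (28 * 38) mod 59 = 2
  38^4 mod 59 = (2 * 38) mod 59 = 17
Result: shared secret = 17.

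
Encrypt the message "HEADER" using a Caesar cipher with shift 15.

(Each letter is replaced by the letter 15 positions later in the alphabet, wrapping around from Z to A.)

Step 1: For each letter, shift forward by 15 positions (mod 26).
  H (position 7) -> position (7+15) mod 26 = 22 -> W
  E (position 4) -> position (4+15) mod 26 = 19 -> T
  A (position 0) -> position (0+15) mod 26 = 15 -> P
  D (position 3) -> position (3+15) mod 26 = 18 -> S
  E (position 4) -> position (4+15) mod 26 = 19 -> T
  R (position 17) -> position (17+15) mod 26 = 6 -> G
Result: WTPSTG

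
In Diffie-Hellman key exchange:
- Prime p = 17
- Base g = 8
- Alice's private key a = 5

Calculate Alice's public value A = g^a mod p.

Step 1: A = g^a mod p = 8^5 mod 17.
  8^1 mod 17 = 8
  8^2 mod 17 = (8 * 8) mod 17 = 13
  8^3 mod 17 = (13 * 8) mod 17 = 2
  8^4 mod 17 = (2 * 8) mod 17 = 16
  8^5 mod 17 = (16 * 8) mod 17 = 9
Result: A = 9.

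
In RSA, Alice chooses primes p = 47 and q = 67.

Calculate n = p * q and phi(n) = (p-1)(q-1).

Step 1: n = p * q = 47 * 67 = 3149.
Step 2: phi(n) = (p-1)(q-1) = 46 * 66 = 3036.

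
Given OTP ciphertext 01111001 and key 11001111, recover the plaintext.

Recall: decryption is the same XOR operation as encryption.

Step 1: XOR ciphertext with key:
  Ciphertext: 01111001
  Key:        11001111
  XOR:        10110110
Step 2: Plaintext = 10110110 = 182 in decimal.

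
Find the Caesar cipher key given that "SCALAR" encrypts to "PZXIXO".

Step 1: Compare first letters: S (position 18) -> P (position 15).
Step 2: Shift = (15 - 18) mod 26 = 23.
The shift value is 23.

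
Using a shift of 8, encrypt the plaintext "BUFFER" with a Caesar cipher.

Step 1: For each letter, shift forward by 8 positions (mod 26).
  B (position 1) -> position (1+8) mod 26 = 9 -> J
  U (position 20) -> position (20+8) mod 26 = 2 -> C
  F (position 5) -> position (5+8) mod 26 = 13 -> N
  F (position 5) -> position (5+8) mod 26 = 13 -> N
  E (position 4) -> position (4+8) mod 26 = 12 -> M
  R (position 17) -> position (17+8) mod 26 = 25 -> Z
Result: JCNNMZ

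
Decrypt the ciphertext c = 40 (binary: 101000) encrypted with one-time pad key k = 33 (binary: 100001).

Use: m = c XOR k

Step 1: XOR ciphertext with key:
  Ciphertext: 101000
  Key:        100001
  XOR:        001001
Step 2: Plaintext = 001001 = 9 in decimal.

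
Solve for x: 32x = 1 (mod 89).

Step 1: We need x such that 32 * x = 1 (mod 89).
Step 2: Using the extended Euclidean algorithm or trial:
  32 * 64 = 2048 = 23 * 89 + 1.
Step 3: Since 2048 mod 89 = 1, the inverse is x = 64.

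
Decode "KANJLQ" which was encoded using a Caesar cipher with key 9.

Step 1: Reverse the shift by subtracting 9 from each letter position.
  K (position 10) -> position (10-9) mod 26 = 1 -> B
  A (position 0) -> position (0-9) mod 26 = 17 -> R
  N (position 13) -> position (13-9) mod 26 = 4 -> E
  J (position 9) -> position (9-9) mod 26 = 0 -> A
  L (position 11) -> position (11-9) mod 26 = 2 -> C
  Q (position 16) -> position (16-9) mod 26 = 7 -> H
Decrypted message: BREACH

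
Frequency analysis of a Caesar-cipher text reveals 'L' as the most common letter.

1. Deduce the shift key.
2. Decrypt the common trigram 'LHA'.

Step 1: In English, 'E' is the most frequent letter (12.7%).
Step 2: The most frequent ciphertext letter is 'L' (position 11).
Step 3: Shift = (11 - 4) mod 26 = 7.
Step 4: Decrypt 'LHA' by shifting back 7:
  L -> E
  H -> A
  A -> T
Step 5: 'LHA' decrypts to 'EAT'.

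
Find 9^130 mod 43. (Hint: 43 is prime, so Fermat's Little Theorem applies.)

Step 1: Since 43 is prime, by Fermat's Little Theorem: 9^42 = 1 (mod 43).
Step 2: Reduce exponent: 130 mod 42 = 4.
Step 3: So 9^130 = 9^4 (mod 43).
Step 4: 9^4 mod 43 = 25.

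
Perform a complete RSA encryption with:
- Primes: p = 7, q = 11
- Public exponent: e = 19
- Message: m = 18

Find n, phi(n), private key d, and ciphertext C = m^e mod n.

Step 1: n = 7 * 11 = 77.
Step 2: phi(n) = (7-1)(11-1) = 6 * 10 = 60.
Step 3: Find d = 19^(-1) mod 60 = 19.
  Verify: 19 * 19 = 361 = 1 (mod 60).
Step 4: C = 18^19 mod 77 = 74.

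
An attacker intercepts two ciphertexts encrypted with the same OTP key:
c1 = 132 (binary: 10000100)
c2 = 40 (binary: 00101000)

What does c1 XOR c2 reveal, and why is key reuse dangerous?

Step 1: c1 XOR c2 = (m1 XOR k) XOR (m2 XOR k).
Step 2: By XOR associativity/commutativity: = m1 XOR m2 XOR k XOR k = m1 XOR m2.
Step 3: 10000100 XOR 00101000 = 10101100 = 172.
Step 4: The key cancels out! An attacker learns m1 XOR m2 = 172, revealing the relationship between plaintexts.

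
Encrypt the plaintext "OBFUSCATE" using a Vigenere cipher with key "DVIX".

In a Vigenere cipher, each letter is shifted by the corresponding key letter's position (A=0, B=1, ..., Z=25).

Step 1: Repeat key to match plaintext length:
  Plaintext: OBFUSCATE
  Key:       DVIXDVIXD
Step 2: Encrypt each letter:
  O(14) + D(3) = (14+3) mod 26 = 17 = R
  B(1) + V(21) = (1+21) mod 26 = 22 = W
  F(5) + I(8) = (5+8) mod 26 = 13 = N
  U(20) + X(23) = (20+23) mod 26 = 17 = R
  S(18) + D(3) = (18+3) mod 26 = 21 = V
  C(2) + V(21) = (2+21) mod 26 = 23 = X
  A(0) + I(8) = (0+8) mod 26 = 8 = I
  T(19) + X(23) = (19+23) mod 26 = 16 = Q
  E(4) + D(3) = (4+3) mod 26 = 7 = H
Ciphertext: RWNRVXIQH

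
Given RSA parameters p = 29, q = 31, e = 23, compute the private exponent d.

Step 1: n = 29 * 31 = 899.
Step 2: phi(n) = 28 * 30 = 840.
Step 3: Find d such that 23 * d = 1 (mod 840).
Step 4: d = 23^(-1) mod 840 = 767.
Verification: 23 * 767 = 17641 = 21 * 840 + 1.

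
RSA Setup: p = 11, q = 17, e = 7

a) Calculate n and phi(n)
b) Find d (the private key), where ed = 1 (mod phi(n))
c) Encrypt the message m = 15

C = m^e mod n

Step 1: n = 11 * 17 = 187.
Step 2: phi(n) = (11-1)(17-1) = 10 * 16 = 160.
Step 3: Find d = 7^(-1) mod 160 = 23.
  Verify: 7 * 23 = 161 = 1 (mod 160).
Step 4: C = 15^7 mod 187 = 93.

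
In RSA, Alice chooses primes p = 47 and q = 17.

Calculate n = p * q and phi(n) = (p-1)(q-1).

Step 1: n = p * q = 47 * 17 = 799.
Step 2: phi(n) = (p-1)(q-1) = 46 * 16 = 736.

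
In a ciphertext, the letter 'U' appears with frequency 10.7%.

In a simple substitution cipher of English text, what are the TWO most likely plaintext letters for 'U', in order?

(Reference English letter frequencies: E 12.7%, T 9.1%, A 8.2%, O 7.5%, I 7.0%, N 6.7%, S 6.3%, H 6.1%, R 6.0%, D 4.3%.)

Step 1: Observed frequency of 'U' is 10.7%.
Step 2: Compute distances to each reference frequency and sort:
  T (9.1%): difference = 1.6% <-- BEST
  E (12.7%): difference = 2.0% <-- RUNNER-UP
  A (8.2%): difference = 2.5%
  O (7.5%): difference = 3.2%
  I (7.0%): difference = 3.7%
Step 3: Most likely is 'T' (9.1%, diff 1.6%); second most likely is 'E' (12.7%, diff 2.0%).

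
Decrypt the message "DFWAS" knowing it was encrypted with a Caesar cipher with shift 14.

Step 1: Reverse the shift by subtracting 14 from each letter position.
  D (position 3) -> position (3-14) mod 26 = 15 -> P
  F (position 5) -> position (5-14) mod 26 = 17 -> R
  W (position 22) -> position (22-14) mod 26 = 8 -> I
  A (position 0) -> position (0-14) mod 26 = 12 -> M
  S (position 18) -> position (18-14) mod 26 = 4 -> E
Decrypted message: PRIME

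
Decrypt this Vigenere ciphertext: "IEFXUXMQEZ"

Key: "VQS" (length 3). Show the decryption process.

Step 1: Key 'VQS' has length 3. Extended key: VQSVQSVQSV
Step 2: Decrypt each position:
  I(8) - V(21) = 13 = N
  E(4) - Q(16) = 14 = O
  F(5) - S(18) = 13 = N
  X(23) - V(21) = 2 = C
  U(20) - Q(16) = 4 = E
  X(23) - S(18) = 5 = F
  M(12) - V(21) = 17 = R
  Q(16) - Q(16) = 0 = A
  E(4) - S(18) = 12 = M
  Z(25) - V(21) = 4 = E
Plaintext: NONCEFRAME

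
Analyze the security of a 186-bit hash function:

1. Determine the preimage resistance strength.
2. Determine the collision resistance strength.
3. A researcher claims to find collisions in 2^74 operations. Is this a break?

Step 1: Preimage resistance requires brute-force of 2^186 operations.
Step 2: Collision resistance (birthday bound) = 2^(186/2) = 2^93.
Step 3: The claimed attack costs 2^74 operations.
Step 4: Since 2^74 < 2^93, the claimed attack beats the generic birthday bound, so collision resistance is broken.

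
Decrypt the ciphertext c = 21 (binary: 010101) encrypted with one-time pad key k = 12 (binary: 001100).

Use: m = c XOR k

Step 1: XOR ciphertext with key:
  Ciphertext: 010101
  Key:        001100
  XOR:        011001
Step 2: Plaintext = 011001 = 25 in decimal.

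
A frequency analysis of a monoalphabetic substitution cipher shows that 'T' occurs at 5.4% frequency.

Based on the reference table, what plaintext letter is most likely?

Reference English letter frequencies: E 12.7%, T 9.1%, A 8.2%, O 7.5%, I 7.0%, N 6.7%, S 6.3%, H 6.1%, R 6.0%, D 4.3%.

Step 1: The observed frequency is 5.4%.
Step 2: Compare with English frequencies:
  E: 12.7% (difference: 7.3%)
  T: 9.1% (difference: 3.7%)
  A: 8.2% (difference: 2.8%)
  O: 7.5% (difference: 2.1%)
  I: 7.0% (difference: 1.6%)
  N: 6.7% (difference: 1.3%)
  S: 6.3% (difference: 0.9%)
  H: 6.1% (difference: 0.7%)
  R: 6.0% (difference: 0.6%) <-- closest
  D: 4.3% (difference: 1.1%)
Step 3: 'T' most likely represents 'R' (frequency 6.0%).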